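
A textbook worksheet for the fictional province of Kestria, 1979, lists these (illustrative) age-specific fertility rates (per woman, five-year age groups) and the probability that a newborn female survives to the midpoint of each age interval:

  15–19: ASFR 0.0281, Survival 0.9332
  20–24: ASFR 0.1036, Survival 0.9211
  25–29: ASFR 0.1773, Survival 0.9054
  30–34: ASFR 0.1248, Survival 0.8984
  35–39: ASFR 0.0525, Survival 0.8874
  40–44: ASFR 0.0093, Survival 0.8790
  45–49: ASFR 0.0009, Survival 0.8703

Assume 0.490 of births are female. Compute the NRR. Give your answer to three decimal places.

Proportion female at birth = 0.490.
Survival-weighted fertility by age (5·fₓ·Sₓ):
  15–19: 5 × 0.0281 × 0.9332 = 0.13111
  20–24: 5 × 0.1036 × 0.9211 = 0.47713
  25–29: 5 × 0.1773 × 0.9054 = 0.80264
  30–34: 5 × 0.1248 × 0.8984 = 0.56060
  35–39: 5 × 0.0525 × 0.8874 = 0.23294
  40–44: 5 × 0.0093 × 0.8790 = 0.04087
  45–49: 5 × 0.0009 × 0.8703 = 0.00392
Sum = 2.24921
NRR = 0.490 × 2.24921 = 1.10211
An NRR exceeding 1 indicates intrinsic growth under these rates.

1.102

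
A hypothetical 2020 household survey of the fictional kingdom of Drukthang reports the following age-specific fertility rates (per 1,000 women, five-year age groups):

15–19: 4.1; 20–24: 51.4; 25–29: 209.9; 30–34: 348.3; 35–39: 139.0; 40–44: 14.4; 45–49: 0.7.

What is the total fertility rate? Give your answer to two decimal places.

Sum of ASFRs = 4.1 + 51.4 + 209.9 + 348.3 + 139.0 + 14.4 + 0.7 = 767.8
TFR = 5 × 767.8 / 1000 = 3.839

3.84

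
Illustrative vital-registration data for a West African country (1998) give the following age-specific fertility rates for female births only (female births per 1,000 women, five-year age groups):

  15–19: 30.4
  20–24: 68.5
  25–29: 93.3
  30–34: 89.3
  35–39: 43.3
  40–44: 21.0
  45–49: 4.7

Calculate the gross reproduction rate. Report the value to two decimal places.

Sum of female ASFRs = 30.4 + 68.5 + 93.3 + 89.3 + 43.3 + 21.0 + 4.7 = 350.5
GRR = 5 × 350.5 / 1000 = 1.7525

1.75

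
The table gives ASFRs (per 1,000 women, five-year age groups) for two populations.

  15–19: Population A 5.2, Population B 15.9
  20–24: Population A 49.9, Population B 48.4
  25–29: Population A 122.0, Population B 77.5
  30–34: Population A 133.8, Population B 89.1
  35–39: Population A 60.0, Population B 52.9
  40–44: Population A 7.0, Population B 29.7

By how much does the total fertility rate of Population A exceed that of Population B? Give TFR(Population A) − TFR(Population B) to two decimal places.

Population A:
  Sum of ASFRs = 5.2 + 49.9 + 122.0 + 133.8 + 60.0 + 7.0 = 377.9
  TFR = 5 × 377.9 / 1000 = 1.8895
Population B:
  Sum of ASFRs = 15.9 + 48.4 + 77.5 + 89.1 + 52.9 + 29.7 = 313.5
  TFR = 5 × 313.5 / 1000 = 1.5675
Difference = 1.8895 − 1.5675 = 0.322

0.32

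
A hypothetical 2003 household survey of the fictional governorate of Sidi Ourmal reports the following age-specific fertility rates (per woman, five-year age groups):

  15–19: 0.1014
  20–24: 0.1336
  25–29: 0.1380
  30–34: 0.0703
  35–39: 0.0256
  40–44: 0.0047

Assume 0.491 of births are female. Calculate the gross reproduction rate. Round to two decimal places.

Proportion female at birth = 0.491.
Sum of ASFRs = 0.1014 + 0.1336 + 0.1380 + 0.0703 + 0.0256 + 0.0047 = 0.4736
TFR = 5 × 0.4736 = 2.368
GRR = 0.491 × 2.368 = 1.16269

1.16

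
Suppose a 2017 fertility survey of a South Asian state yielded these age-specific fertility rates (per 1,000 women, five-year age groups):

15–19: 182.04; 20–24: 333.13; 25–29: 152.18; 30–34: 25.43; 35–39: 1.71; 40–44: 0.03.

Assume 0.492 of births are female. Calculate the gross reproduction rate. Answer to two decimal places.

Proportion female at birth = 0.492.
Sum of ASFRs = 182.04 + 333.13 + 152.18 + 25.43 + 1.71 + 0.03 = 694.52
TFR = 5 × 694.52 / 1000 = 3.4726
GRR = 0.492 × 3.4726 = 1.70852

1.71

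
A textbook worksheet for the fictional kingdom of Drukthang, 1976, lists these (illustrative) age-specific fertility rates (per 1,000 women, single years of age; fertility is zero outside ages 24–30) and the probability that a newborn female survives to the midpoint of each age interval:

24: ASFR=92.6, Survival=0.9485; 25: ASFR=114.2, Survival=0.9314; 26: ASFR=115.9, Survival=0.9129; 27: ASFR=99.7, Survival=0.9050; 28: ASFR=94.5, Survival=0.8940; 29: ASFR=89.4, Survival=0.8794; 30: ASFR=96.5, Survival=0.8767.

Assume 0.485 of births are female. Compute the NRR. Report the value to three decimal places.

Proportion female at birth = 0.485.
Survival-weighted fertility by age (1·fₓ·Sₓ):
  24: 1 × 92.6/1000 × 0.9485 = 0.08783
  25: 1 × 114.2/1000 × 0.9314 = 0.10637
  26: 1 × 115.9/1000 × 0.9129 = 0.10581
  27: 1 × 99.7/1000 × 0.9050 = 0.09023
  28: 1 × 94.5/1000 × 0.8940 = 0.08448
  29: 1 × 89.4/1000 × 0.8794 = 0.07862
  30: 1 × 96.5/1000 × 0.8767 = 0.08460
Sum = 0.63794
NRR = 0.485 × 0.63794 = 0.30940

0.309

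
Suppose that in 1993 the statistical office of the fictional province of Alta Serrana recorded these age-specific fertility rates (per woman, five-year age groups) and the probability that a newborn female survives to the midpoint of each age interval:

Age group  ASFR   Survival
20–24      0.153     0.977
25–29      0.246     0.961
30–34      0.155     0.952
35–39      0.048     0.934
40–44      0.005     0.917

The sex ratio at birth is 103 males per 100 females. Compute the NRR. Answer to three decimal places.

Proportion female at birth = 100 / (100 + 103) = 0.49261.
Survival-weighted fertility by age (5·fₓ·Sₓ):
  20–24: 5 × 0.153 × 0.977 = 0.74741
  25–29: 5 × 0.246 × 0.961 = 1.18203
  30–34: 5 × 0.155 × 0.952 = 0.73780
  35–39: 5 × 0.048 × 0.934 = 0.22416
  40–44: 5 × 0.005 × 0.917 = 0.02293
Sum = 2.91433
NRR = 0.49261 × 2.91433 = 1.43563
NRR > 1, so each generation more than replaces itself.

1.436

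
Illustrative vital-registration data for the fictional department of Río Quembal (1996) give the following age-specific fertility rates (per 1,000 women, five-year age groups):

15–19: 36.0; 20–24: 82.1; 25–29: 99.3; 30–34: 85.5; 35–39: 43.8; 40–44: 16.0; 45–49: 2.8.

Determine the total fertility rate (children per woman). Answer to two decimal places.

1.83

Sum of ASFRs = 36.0 + 82.1 + 99.3 + 85.5 + 43.8 + 16.0 + 2.8 = 365.5
TFR = 5 × 365.5 / 1000 = 1.8275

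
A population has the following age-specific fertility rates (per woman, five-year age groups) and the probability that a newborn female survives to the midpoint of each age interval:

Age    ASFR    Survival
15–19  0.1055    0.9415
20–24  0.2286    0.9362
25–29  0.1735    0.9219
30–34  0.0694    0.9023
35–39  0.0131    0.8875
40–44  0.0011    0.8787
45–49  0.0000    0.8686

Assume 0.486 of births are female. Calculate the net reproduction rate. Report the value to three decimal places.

1.333

Proportion female at birth = 0.486.
Survival-weighted fertility by age (5·fₓ·Sₓ):
  15–19: 5 × 0.1055 × 0.9415 = 0.49664
  20–24: 5 × 0.2286 × 0.9362 = 1.07008
  25–29: 5 × 0.1735 × 0.9219 = 0.79975
  30–34: 5 × 0.0694 × 0.9023 = 0.31310
  35–39: 5 × 0.0131 × 0.8875 = 0.05813
  40–44: 5 × 0.0011 × 0.8787 = 0.00483
  45–49: 5 × 0.0000 × 0.8686 = 0.00000
Sum = 2.74253
NRR = 0.486 × 2.74253 = 1.33287
An NRR exceeding 1 indicates intrinsic growth under these rates.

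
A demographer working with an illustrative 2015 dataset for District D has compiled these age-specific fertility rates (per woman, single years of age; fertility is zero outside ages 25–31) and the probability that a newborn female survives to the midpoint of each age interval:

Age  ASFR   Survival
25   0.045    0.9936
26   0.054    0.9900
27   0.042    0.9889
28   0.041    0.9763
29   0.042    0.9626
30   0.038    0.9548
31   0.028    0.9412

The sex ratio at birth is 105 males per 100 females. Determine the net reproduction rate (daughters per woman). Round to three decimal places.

0.138

Proportion female at birth = 100 / (100 + 105) = 0.48780.
Each age group contributes 1 × ASFR × survival:
  25: 1 × 0.045 × 0.9936 = 0.04471
  26: 1 × 0.054 × 0.9900 = 0.05346
  27: 1 × 0.042 × 0.9889 = 0.04153
  28: 1 × 0.041 × 0.9763 = 0.04003
  29: 1 × 0.042 × 0.9626 = 0.04043
  30: 1 × 0.038 × 0.9548 = 0.03628
  31: 1 × 0.028 × 0.9412 = 0.02635
Sum = 0.28279
NRR = 0.48780 × 0.28279 = 0.13794
NRR < 1, so the cohort does not fully replace itself.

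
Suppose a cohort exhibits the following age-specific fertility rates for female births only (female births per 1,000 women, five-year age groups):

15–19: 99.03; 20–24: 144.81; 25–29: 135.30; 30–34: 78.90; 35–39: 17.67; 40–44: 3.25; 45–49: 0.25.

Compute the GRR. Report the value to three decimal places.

Sum of female ASFRs = 99.03 + 144.81 + 135.30 + 78.90 + 17.67 + 3.25 + 0.25 = 479.21
GRR = 5 × 479.21 / 1000 = 2.39605

2.396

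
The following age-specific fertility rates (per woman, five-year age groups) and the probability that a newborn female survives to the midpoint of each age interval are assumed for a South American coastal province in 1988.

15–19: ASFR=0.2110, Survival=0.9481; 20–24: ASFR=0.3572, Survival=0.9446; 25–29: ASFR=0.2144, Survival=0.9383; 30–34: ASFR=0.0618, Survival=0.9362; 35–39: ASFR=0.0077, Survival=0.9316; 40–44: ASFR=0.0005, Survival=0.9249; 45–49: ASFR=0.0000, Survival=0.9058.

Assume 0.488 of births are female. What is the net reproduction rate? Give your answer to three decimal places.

Proportion female at birth = 0.488.
Survival-weighted fertility by age (5·fₓ·Sₓ):
  15–19: 5 × 0.2110 × 0.9481 = 1.00025
  20–24: 5 × 0.3572 × 0.9446 = 1.68706
  25–29: 5 × 0.2144 × 0.9383 = 1.00586
  30–34: 5 × 0.0618 × 0.9362 = 0.28929
  35–39: 5 × 0.0077 × 0.9316 = 0.03587
  40–44: 5 × 0.0005 × 0.9249 = 0.00231
  45–49: 5 × 0.0000 × 0.9058 = 0.00000
Sum = 4.02064
NRR = 0.488 × 4.02064 = 1.96207
NRR > 1, so each generation more than replaces itself.

1.962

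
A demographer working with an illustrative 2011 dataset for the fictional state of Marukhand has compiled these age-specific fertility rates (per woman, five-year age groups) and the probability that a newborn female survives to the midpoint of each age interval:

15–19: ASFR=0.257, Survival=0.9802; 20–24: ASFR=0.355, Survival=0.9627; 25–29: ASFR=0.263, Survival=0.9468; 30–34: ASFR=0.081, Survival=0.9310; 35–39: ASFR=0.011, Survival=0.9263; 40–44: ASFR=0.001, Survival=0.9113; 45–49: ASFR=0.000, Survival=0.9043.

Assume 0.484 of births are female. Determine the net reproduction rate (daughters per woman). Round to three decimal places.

Proportion female at birth = 0.484.
Survival-weighted fertility by age (5·fₓ·Sₓ):
  15–19: 5 × 0.257 × 0.9802 = 1.25956
  20–24: 5 × 0.355 × 0.9627 = 1.70879
  25–29: 5 × 0.263 × 0.9468 = 1.24504
  30–34: 5 × 0.081 × 0.9310 = 0.37706
  35–39: 5 × 0.011 × 0.9263 = 0.05095
  40–44: 5 × 0.001 × 0.9113 = 0.00456
  45–49: 5 × 0.000 × 0.9043 = 0.00000
Sum = 4.64596
NRR = 0.484 × 4.64596 = 2.24864
NRR > 1, so each generation more than replaces itself.

2.249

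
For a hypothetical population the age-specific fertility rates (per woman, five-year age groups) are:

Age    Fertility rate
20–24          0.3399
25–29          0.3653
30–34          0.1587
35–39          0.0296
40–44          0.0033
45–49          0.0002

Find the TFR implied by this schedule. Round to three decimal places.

Sum of ASFRs = 0.3399 + 0.3653 + 0.1587 + 0.0296 + 0.0033 + 0.0002 = 0.8970
TFR = 5 × 0.8970 = 4.485

4.485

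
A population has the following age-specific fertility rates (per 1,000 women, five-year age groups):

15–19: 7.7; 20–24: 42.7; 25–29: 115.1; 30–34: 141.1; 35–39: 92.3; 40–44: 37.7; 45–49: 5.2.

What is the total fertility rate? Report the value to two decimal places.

Sum of ASFRs = 7.7 + 42.7 + 115.1 + 141.1 + 92.3 + 37.7 + 5.2 = 441.8
TFR = 5 × 441.8 / 1000 = 2.209

2.21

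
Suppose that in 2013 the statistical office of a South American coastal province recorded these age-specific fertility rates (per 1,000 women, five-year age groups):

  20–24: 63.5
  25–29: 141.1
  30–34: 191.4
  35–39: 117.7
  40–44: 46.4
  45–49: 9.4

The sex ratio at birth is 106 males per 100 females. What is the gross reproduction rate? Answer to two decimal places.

1.38

Proportion female at birth = 100 / (100 + 106) = 0.48544.
Sum of ASFRs = 63.5 + 141.1 + 191.4 + 117.7 + 46.4 + 9.4 = 569.5
TFR = 5 × 569.5 / 1000 = 2.8475
GRR = 0.48544 × 2.8475 = 1.38229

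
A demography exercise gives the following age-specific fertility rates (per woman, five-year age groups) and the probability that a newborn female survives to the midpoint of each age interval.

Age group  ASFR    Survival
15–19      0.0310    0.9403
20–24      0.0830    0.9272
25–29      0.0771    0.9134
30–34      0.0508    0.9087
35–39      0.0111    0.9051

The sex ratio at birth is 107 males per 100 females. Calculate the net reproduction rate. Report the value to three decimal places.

0.562

Proportion female at birth = 100 / (100 + 107) = 0.48309.
Each age group contributes 5 × ASFR × survival:
  15–19: 5 × 0.0310 × 0.9403 = 0.14575
  20–24: 5 × 0.0830 × 0.9272 = 0.38479
  25–29: 5 × 0.0771 × 0.9134 = 0.35212
  30–34: 5 × 0.0508 × 0.9087 = 0.23081
  35–39: 5 × 0.0111 × 0.9051 = 0.05023
Sum = 1.16370
NRR = 0.48309 × 1.16370 = 0.56217
With NRR below 1 the population is below replacement fertility.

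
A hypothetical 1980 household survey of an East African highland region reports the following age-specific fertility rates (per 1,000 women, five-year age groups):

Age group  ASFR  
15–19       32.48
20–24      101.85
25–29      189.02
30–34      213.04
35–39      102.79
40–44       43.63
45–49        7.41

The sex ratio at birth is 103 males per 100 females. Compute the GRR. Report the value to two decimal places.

Proportion female at birth = 100 / (100 + 103) = 0.49261.
Sum of ASFRs = 32.48 + 101.85 + 189.02 + 213.04 + 102.79 + 43.63 + 7.41 = 690.22
TFR = 5 × 690.22 / 1000 = 3.4511
GRR = 0.49261 × 3.4511 = 1.70005

1.70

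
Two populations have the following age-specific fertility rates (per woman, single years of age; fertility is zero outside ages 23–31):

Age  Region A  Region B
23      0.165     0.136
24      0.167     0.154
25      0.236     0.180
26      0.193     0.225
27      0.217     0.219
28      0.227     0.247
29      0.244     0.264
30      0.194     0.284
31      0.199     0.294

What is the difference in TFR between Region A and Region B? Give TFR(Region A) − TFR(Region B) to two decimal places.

Region A:
  Sum of ASFRs = 0.165 + 0.167 + 0.236 + 0.193 + 0.217 + 0.227 + 0.244 + 0.194 + 0.199 = 1.842
  TFR = 1.842
Region B:
  Sum of ASFRs = 0.136 + 0.154 + 0.180 + 0.225 + 0.219 + 0.247 + 0.264 + 0.284 + 0.294 = 2.003
  TFR = 2.003
Difference = 1.842 − 2.003 = -0.161

-0.16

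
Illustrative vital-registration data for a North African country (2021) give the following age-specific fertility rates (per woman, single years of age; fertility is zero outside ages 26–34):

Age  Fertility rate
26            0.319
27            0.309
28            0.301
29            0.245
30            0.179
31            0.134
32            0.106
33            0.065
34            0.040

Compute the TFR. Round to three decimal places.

1.698

Sum of ASFRs = 0.319 + 0.309 + 0.301 + 0.245 + 0.179 + 0.134 + 0.106 + 0.065 + 0.040 = 1.698
TFR = 1.698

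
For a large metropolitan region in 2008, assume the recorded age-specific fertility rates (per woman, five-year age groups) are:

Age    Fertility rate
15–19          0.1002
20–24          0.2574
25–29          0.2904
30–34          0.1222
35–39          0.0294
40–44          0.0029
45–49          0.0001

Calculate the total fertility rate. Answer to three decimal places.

4.013

Sum of ASFRs = 0.1002 + 0.2574 + 0.2904 + 0.1222 + 0.0294 + 0.0029 + 0.0001 = 0.8026
TFR = 5 × 0.8026 = 4.013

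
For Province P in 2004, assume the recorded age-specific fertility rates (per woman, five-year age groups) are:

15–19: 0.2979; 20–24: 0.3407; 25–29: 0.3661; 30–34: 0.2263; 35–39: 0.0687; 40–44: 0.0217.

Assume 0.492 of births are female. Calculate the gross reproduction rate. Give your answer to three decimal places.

Proportion female at birth = 0.492.
Sum of ASFRs = 0.2979 + 0.3407 + 0.3661 + 0.2263 + 0.0687 + 0.0217 = 1.3214
TFR = 5 × 1.3214 = 6.607
GRR = 0.492 × 6.607 = 3.25064

3.251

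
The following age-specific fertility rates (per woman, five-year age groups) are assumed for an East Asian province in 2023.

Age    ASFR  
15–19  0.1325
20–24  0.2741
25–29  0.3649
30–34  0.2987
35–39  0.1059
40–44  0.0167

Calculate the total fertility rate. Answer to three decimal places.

Sum of ASFRs = 0.1325 + 0.2741 + 0.3649 + 0.2987 + 0.1059 + 0.0167 = 1.1928
TFR = 5 × 1.1928 = 5.964

5.964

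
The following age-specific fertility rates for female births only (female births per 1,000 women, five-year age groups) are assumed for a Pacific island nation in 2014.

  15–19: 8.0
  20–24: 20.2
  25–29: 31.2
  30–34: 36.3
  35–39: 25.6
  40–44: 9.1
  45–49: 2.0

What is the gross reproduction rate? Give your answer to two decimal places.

0.66

Sum of female ASFRs = 8.0 + 20.2 + 31.2 + 36.3 + 25.6 + 9.1 + 2.0 = 132.4
GRR = 5 × 132.4 / 1000 = 0.662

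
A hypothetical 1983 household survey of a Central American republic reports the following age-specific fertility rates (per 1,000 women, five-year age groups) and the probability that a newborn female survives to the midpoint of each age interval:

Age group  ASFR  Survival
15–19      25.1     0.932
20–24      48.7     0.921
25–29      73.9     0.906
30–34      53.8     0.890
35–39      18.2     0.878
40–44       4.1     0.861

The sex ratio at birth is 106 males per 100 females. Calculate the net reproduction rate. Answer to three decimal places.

0.492

Proportion female at birth = 100 / (100 + 106) = 0.48544.
Weighting each age-specific rate by interval width and survival:
  15–19: 5 × 25.1/1000 × 0.932 = 0.11697
  20–24: 5 × 48.7/1000 × 0.921 = 0.22426
  25–29: 5 × 73.9/1000 × 0.906 = 0.33477
  30–34: 5 × 53.8/1000 × 0.890 = 0.23941
  35–39: 5 × 18.2/1000 × 0.878 = 0.07990
  40–44: 5 × 4.1/1000 × 0.861 = 0.01765
Sum = 1.01296
NRR = 0.48544 × 1.01296 = 0.49173
An NRR under 1 implies long-run decline under these rates.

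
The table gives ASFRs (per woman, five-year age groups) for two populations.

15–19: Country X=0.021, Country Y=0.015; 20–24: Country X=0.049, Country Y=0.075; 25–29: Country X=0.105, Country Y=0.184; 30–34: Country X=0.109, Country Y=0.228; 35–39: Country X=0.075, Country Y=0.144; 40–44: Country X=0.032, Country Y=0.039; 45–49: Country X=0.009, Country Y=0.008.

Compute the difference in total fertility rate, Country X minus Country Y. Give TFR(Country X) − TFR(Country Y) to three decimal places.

Country X:
  Sum of ASFRs = 0.021 + 0.049 + 0.105 + 0.109 + 0.075 + 0.032 + 0.009 = 0.400
  TFR = 5 × 0.400 = 2
Country Y:
  Sum of ASFRs = 0.015 + 0.075 + 0.184 + 0.228 + 0.144 + 0.039 + 0.008 = 0.693
  TFR = 5 × 0.693 = 3.465
Difference = 2 − 3.465 = -1.465

-1.465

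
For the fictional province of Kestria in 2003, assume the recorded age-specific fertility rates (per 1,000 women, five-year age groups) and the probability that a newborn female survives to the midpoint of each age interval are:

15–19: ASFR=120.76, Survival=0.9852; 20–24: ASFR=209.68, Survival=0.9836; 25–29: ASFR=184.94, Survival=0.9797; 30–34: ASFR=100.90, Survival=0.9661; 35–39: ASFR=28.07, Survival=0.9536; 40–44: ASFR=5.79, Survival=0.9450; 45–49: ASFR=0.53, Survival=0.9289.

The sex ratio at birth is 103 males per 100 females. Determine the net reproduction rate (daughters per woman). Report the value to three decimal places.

1.568

Proportion female at birth = 100 / (100 + 103) = 0.49261.
Weighting each age-specific rate by interval width and survival:
  15–19: 5 × 120.76/1000 × 0.9852 = 0.59486
  20–24: 5 × 209.68/1000 × 0.9836 = 1.03121
  25–29: 5 × 184.94/1000 × 0.9797 = 0.90593
  30–34: 5 × 100.90/1000 × 0.9661 = 0.48740
  35–39: 5 × 28.07/1000 × 0.9536 = 0.13384
  40–44: 5 × 5.79/1000 × 0.9450 = 0.02736
  45–49: 5 × 0.53/1000 × 0.9289 = 0.00246
Sum = 3.18306
NRR = 0.49261 × 3.18306 = 1.56801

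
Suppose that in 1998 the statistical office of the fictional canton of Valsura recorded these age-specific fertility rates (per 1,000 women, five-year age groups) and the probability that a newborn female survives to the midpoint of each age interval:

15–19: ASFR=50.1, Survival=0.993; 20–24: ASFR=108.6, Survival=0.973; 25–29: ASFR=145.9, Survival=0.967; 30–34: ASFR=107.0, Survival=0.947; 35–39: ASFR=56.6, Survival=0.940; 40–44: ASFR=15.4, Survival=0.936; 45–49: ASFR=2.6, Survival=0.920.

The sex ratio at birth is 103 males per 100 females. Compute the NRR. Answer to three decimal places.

1.152

Proportion female at birth = 100 / (100 + 103) = 0.49261.
Weighting each age-specific rate by interval width and survival:
  15–19: 5 × 50.1/1000 × 0.993 = 0.24875
  20–24: 5 × 108.6/1000 × 0.973 = 0.52834
  25–29: 5 × 145.9/1000 × 0.967 = 0.70543
  30–34: 5 × 107.0/1000 × 0.947 = 0.50665
  35–39: 5 × 56.6/1000 × 0.940 = 0.26602
  40–44: 5 × 15.4/1000 × 0.936 = 0.07207
  45–49: 5 × 2.6/1000 × 0.920 = 0.01196
Sum = 2.33922
NRR = 0.49261 × 2.33922 = 1.15232
NRR > 1, so each generation more than replaces itself.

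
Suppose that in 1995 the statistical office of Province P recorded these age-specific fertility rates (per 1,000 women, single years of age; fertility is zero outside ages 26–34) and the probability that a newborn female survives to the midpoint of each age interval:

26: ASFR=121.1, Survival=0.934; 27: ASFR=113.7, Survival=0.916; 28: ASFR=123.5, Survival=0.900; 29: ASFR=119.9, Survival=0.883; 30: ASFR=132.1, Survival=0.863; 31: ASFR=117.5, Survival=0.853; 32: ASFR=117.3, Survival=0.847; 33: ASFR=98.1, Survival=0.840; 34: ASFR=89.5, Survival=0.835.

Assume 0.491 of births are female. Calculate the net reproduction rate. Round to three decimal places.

0.444

Proportion female at birth = 0.491.
Each age group contributes 1 × ASFR × survival:
  26: 1 × 121.1/1000 × 0.934 = 0.11311
  27: 1 × 113.7/1000 × 0.916 = 0.10415
  28: 1 × 123.5/1000 × 0.900 = 0.11115
  29: 1 × 119.9/1000 × 0.883 = 0.10587
  30: 1 × 132.1/1000 × 0.863 = 0.11400
  31: 1 × 117.5/1000 × 0.853 = 0.10023
  32: 1 × 117.3/1000 × 0.847 = 0.09935
  33: 1 × 98.1/1000 × 0.840 = 0.08240
  34: 1 × 89.5/1000 × 0.835 = 0.07473
Sum = 0.90499
NRR = 0.491 × 0.90499 = 0.44435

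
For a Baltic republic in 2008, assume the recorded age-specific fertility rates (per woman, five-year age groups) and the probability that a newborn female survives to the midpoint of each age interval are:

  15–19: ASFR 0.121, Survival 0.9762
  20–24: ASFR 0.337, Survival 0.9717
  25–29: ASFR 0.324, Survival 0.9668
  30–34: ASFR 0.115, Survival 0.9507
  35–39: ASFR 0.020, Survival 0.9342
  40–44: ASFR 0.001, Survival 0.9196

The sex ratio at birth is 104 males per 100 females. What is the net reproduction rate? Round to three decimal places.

Proportion female at birth = 100 / (100 + 104) = 0.49020.
Per-age-group product (5 × ASFR × survival probability):
  15–19: 5 × 0.121 × 0.9762 = 0.59060
  20–24: 5 × 0.337 × 0.9717 = 1.63731
  25–29: 5 × 0.324 × 0.9668 = 1.56622
  30–34: 5 × 0.115 × 0.9507 = 0.54665
  35–39: 5 × 0.020 × 0.9342 = 0.09342
  40–44: 5 × 0.001 × 0.9196 = 0.00460
Sum = 4.43880
NRR = 0.49020 × 4.43880 = 2.17590

2.176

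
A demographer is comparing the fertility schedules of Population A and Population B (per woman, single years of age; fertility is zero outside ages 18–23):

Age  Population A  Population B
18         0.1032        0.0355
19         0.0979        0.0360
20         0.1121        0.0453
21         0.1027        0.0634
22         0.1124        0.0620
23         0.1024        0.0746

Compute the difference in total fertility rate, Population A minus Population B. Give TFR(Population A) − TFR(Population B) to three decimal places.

Population A:
  Sum of ASFRs = 0.1032 + 0.0979 + 0.1121 + 0.1027 + 0.1124 + 0.1024 = 0.6307
  TFR = 0.6307
Population B:
  Sum of ASFRs = 0.0355 + 0.0360 + 0.0453 + 0.0634 + 0.0620 + 0.0746 = 0.3168
  TFR = 0.3168
Difference = 0.6307 − 0.3168 = 0.3139

0.314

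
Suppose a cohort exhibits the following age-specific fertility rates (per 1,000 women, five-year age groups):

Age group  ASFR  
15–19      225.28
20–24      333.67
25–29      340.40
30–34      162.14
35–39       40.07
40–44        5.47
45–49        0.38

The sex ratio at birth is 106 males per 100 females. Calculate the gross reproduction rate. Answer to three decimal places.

2.688

Proportion female at birth = 100 / (100 + 106) = 0.48544.
Sum of ASFRs = 225.28 + 333.67 + 340.40 + 162.14 + 40.07 + 5.47 + 0.38 = 1107.41
TFR = 5 × 1107.41 / 1000 = 5.53705
GRR = 0.48544 × 5.53705 = 2.68791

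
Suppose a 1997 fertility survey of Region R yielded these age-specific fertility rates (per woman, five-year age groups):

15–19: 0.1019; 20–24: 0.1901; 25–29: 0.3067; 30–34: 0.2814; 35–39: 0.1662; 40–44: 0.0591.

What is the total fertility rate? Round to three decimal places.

Sum of ASFRs = 0.1019 + 0.1901 + 0.3067 + 0.2814 + 0.1662 + 0.0591 = 1.1054
TFR = 5 × 1.1054 = 5.527

5.527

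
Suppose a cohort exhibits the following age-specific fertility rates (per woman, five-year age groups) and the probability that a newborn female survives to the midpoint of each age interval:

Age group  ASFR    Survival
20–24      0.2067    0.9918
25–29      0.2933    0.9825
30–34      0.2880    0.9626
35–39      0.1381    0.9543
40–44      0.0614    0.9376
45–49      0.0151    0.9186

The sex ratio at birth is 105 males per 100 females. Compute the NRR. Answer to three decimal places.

2.375

Proportion female at birth = 100 / (100 + 105) = 0.48780.
Each age group contributes 5 × ASFR × survival:
  20–24: 5 × 0.2067 × 0.9918 = 1.02503
  25–29: 5 × 0.2933 × 0.9825 = 1.44084
  30–34: 5 × 0.2880 × 0.9626 = 1.38614
  35–39: 5 × 0.1381 × 0.9543 = 0.65894
  40–44: 5 × 0.0614 × 0.9376 = 0.28784
  45–49: 5 × 0.0151 × 0.9186 = 0.06935
Sum = 4.86814
NRR = 0.48780 × 4.86814 = 2.37468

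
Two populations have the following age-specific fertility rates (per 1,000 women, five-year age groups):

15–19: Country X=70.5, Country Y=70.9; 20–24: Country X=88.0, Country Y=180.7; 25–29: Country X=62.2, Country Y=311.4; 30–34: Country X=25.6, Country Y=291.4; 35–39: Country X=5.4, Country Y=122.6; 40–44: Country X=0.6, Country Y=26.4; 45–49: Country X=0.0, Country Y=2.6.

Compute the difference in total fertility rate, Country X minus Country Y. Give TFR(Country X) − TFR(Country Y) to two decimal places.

-3.77

Country X:
  Sum of ASFRs = 70.5 + 88.0 + 62.2 + 25.6 + 5.4 + 0.6 + 0.0 = 252.3
  TFR = 5 × 252.3 / 1000 = 1.2615
Country Y:
  Sum of ASFRs = 70.9 + 180.7 + 311.4 + 291.4 + 122.6 + 26.4 + 2.6 = 1006.0
  TFR = 5 × 1006.0 / 1000 = 5.03
Difference = 1.2615 − 5.03 = -3.7685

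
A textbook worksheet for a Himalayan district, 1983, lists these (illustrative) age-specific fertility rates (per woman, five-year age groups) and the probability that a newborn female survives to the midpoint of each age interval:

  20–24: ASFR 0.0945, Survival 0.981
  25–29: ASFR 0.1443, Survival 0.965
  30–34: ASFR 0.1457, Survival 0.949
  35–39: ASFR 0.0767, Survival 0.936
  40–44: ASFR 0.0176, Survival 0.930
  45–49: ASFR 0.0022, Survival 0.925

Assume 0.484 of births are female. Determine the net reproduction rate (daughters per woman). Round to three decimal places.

1.114

Proportion female at birth = 0.484.
Per-age-group product (5 × ASFR × survival probability):
  20–24: 5 × 0.0945 × 0.981 = 0.46352
  25–29: 5 × 0.1443 × 0.965 = 0.69625
  30–34: 5 × 0.1457 × 0.949 = 0.69135
  35–39: 5 × 0.0767 × 0.936 = 0.35896
  40–44: 5 × 0.0176 × 0.930 = 0.08184
  45–49: 5 × 0.0022 × 0.925 = 0.01018
Sum = 2.30210
NRR = 0.484 × 2.30210 = 1.11422
An NRR exceeding 1 indicates intrinsic growth under these rates.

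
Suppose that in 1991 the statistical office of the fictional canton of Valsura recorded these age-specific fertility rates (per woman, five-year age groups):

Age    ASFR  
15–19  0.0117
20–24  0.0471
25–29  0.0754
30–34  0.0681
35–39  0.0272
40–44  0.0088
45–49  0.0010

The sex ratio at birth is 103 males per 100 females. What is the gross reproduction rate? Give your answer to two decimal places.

0.59

Proportion female at birth = 100 / (100 + 103) = 0.49261.
Sum of ASFRs = 0.0117 + 0.0471 + 0.0754 + 0.0681 + 0.0272 + 0.0088 + 0.0010 = 0.2393
TFR = 5 × 0.2393 = 1.1965
GRR = 0.49261 × 1.1965 = 0.58941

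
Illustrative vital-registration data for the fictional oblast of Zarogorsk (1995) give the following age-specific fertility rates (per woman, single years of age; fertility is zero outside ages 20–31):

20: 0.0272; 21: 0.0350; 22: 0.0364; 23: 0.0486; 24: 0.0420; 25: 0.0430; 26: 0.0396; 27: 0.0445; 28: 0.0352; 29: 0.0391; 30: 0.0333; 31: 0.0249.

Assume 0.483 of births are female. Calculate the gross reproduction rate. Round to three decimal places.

Proportion female at birth = 0.483.
Sum of ASFRs = 0.0272 + 0.0350 + 0.0364 + 0.0486 + 0.0420 + 0.0430 + 0.0396 + 0.0445 + 0.0352 + 0.0391 + 0.0333 + 0.0249 = 0.4488
TFR = 0.4488
GRR = 0.483 × 0.4488 = 0.21677

0.217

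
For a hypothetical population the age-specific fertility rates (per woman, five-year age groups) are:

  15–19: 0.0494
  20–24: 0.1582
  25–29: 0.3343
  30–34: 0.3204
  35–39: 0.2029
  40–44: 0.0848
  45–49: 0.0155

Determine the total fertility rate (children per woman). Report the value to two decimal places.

Sum of ASFRs = 0.0494 + 0.1582 + 0.3343 + 0.3204 + 0.2029 + 0.0848 + 0.0155 = 1.1655
TFR = 5 × 1.1655 = 5.8275

5.83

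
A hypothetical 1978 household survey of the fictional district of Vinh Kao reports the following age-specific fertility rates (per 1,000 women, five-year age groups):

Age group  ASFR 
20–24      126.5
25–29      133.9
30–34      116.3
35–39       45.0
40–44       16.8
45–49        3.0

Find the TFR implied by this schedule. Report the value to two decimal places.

2.21

Sum of ASFRs = 126.5 + 133.9 + 116.3 + 45.0 + 16.8 + 3.0 = 441.5
TFR = 5 × 441.5 / 1000 = 2.2075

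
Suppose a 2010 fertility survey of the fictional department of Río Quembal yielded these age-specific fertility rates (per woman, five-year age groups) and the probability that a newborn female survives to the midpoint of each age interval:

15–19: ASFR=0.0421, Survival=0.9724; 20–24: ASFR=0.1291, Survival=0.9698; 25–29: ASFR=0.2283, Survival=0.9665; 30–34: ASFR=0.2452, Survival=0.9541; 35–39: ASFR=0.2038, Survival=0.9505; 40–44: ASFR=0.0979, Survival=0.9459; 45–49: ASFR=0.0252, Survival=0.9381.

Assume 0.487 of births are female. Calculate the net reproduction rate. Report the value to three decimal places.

2.266

Proportion female at birth = 0.487.
Weighting each age-specific rate by interval width and survival:
  15–19: 5 × 0.0421 × 0.9724 = 0.20469
  20–24: 5 × 0.1291 × 0.9698 = 0.62601
  25–29: 5 × 0.2283 × 0.9665 = 1.10326
  30–34: 5 × 0.2452 × 0.9541 = 1.16973
  35–39: 5 × 0.2038 × 0.9505 = 0.96856
  40–44: 5 × 0.0979 × 0.9459 = 0.46302
  45–49: 5 × 0.0252 × 0.9381 = 0.11820
Sum = 4.65347
NRR = 0.487 × 4.65347 = 2.26624
NRR > 1, so each generation more than replaces itself.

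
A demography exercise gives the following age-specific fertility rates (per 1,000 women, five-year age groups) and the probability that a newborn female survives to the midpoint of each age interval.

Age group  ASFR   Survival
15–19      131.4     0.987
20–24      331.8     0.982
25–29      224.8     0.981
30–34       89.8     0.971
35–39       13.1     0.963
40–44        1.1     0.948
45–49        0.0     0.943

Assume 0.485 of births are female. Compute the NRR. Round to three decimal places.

1.884

Proportion female at birth = 0.485.
Per-age-group product (5 × ASFR × survival probability):
  15–19: 5 × 131.4/1000 × 0.987 = 0.64846
  20–24: 5 × 331.8/1000 × 0.982 = 1.62914
  25–29: 5 × 224.8/1000 × 0.981 = 1.10264
  30–34: 5 × 89.8/1000 × 0.971 = 0.43598
  35–39: 5 × 13.1/1000 × 0.963 = 0.06308
  40–44: 5 × 1.1/1000 × 0.948 = 0.00521
  45–49: 5 × 0.0/1000 × 0.943 = 0.00000
Sum = 3.88451
NRR = 0.485 × 3.88451 = 1.88399
An NRR exceeding 1 indicates intrinsic growth under these rates.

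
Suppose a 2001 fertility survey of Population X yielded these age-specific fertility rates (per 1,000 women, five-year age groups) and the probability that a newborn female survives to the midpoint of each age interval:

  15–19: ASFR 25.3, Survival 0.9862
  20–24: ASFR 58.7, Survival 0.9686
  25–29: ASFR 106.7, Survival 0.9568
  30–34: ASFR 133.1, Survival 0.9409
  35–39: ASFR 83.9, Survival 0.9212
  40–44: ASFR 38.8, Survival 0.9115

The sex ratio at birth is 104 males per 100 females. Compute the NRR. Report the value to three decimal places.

Proportion female at birth = 100 / (100 + 104) = 0.49020.
Per-age-group product (5 × ASFR × survival probability):
  15–19: 5 × 25.3/1000 × 0.9862 = 0.12475
  20–24: 5 × 58.7/1000 × 0.9686 = 0.28428
  25–29: 5 × 106.7/1000 × 0.9568 = 0.51045
  30–34: 5 × 133.1/1000 × 0.9409 = 0.62617
  35–39: 5 × 83.9/1000 × 0.9212 = 0.38644
  40–44: 5 × 38.8/1000 × 0.9115 = 0.17683
Sum = 2.10892
NRR = 0.49020 × 2.10892 = 1.03379

1.034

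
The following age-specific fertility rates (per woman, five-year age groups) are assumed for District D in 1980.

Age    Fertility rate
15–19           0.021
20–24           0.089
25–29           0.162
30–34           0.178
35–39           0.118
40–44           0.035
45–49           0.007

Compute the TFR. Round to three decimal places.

3.050

Sum of ASFRs = 0.021 + 0.089 + 0.162 + 0.178 + 0.118 + 0.035 + 0.007 = 0.610
TFR = 5 × 0.610 = 3.05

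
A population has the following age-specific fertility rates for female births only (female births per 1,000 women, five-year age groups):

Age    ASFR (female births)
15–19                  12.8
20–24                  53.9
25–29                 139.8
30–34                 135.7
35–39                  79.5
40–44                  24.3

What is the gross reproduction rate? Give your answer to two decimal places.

Sum of female ASFRs = 12.8 + 53.9 + 139.8 + 135.7 + 79.5 + 24.3 = 446.0
GRR = 5 × 446.0 / 1000 = 2.23

2.23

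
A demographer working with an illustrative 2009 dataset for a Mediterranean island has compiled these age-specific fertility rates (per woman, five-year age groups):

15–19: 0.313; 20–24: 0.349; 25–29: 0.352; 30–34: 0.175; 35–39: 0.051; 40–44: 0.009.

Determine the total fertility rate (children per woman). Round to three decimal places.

6.245

Sum of ASFRs = 0.313 + 0.349 + 0.352 + 0.175 + 0.051 + 0.009 = 1.249
TFR = 5 × 1.249 = 6.245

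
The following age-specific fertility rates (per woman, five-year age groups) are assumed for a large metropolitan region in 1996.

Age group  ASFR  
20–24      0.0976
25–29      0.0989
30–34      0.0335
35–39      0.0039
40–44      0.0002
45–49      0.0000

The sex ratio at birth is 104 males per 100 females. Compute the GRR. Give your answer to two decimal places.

Proportion female at birth = 100 / (100 + 104) = 0.49020.
Sum of ASFRs = 0.0976 + 0.0989 + 0.0335 + 0.0039 + 0.0002 + 0.0000 = 0.2341
TFR = 5 × 0.2341 = 1.1705
GRR = 0.49020 × 1.1705 = 0.57378

0.57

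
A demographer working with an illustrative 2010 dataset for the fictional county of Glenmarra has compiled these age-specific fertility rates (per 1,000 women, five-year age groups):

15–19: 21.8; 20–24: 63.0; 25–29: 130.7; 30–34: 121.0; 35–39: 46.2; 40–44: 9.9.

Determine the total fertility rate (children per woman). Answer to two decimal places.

Sum of ASFRs = 21.8 + 63.0 + 130.7 + 121.0 + 46.2 + 9.9 = 392.6
TFR = 5 × 392.6 / 1000 = 1.963

1.96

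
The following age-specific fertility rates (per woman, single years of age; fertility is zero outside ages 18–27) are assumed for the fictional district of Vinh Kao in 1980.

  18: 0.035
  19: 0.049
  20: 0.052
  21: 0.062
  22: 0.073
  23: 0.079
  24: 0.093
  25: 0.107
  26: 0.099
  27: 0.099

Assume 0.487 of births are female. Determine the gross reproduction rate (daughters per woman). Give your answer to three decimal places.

Proportion female at birth = 0.487.
Sum of ASFRs = 0.035 + 0.049 + 0.052 + 0.062 + 0.073 + 0.079 + 0.093 + 0.107 + 0.099 + 0.099 = 0.748
TFR = 0.748
GRR = 0.487 × 0.748 = 0.36428

0.364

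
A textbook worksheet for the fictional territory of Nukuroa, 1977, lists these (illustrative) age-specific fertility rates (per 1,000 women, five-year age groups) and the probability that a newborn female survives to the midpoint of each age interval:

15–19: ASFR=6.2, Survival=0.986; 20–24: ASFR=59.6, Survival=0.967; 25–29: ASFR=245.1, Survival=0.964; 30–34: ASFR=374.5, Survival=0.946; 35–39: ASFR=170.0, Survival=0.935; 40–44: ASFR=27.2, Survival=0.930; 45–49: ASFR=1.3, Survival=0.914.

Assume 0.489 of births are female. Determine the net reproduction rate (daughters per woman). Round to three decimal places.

2.053

Proportion female at birth = 0.489.
Survival-weighted fertility by age (5·fₓ·Sₓ):
  15–19: 5 × 6.2/1000 × 0.986 = 0.03057
  20–24: 5 × 59.6/1000 × 0.967 = 0.28817
  25–29: 5 × 245.1/1000 × 0.964 = 1.18138
  30–34: 5 × 374.5/1000 × 0.946 = 1.77139
  35–39: 5 × 170.0/1000 × 0.935 = 0.79475
  40–44: 5 × 27.2/1000 × 0.930 = 0.12648
  45–49: 5 × 1.3/1000 × 0.914 = 0.00594
Sum = 4.19868
NRR = 0.489 × 4.19868 = 2.05315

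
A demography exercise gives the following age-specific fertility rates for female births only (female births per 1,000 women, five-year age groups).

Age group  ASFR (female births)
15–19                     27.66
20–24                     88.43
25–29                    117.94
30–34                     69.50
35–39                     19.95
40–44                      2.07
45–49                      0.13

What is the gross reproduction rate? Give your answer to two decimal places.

1.63

Sum of female ASFRs = 27.66 + 88.43 + 117.94 + 69.50 + 19.95 + 2.07 + 0.13 = 325.68
GRR = 5 × 325.68 / 1000 = 1.6284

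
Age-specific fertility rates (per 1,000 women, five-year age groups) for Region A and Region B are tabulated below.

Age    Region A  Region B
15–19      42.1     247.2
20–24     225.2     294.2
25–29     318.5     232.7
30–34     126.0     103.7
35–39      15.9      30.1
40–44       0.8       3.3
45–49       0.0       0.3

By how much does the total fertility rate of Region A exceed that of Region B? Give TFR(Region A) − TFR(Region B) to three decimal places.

-0.915

Region A:
  Sum of ASFRs = 42.1 + 225.2 + 318.5 + 126.0 + 15.9 + 0.8 + 0.0 = 728.5
  TFR = 5 × 728.5 / 1000 = 3.6425
Region B:
  Sum of ASFRs = 247.2 + 294.2 + 232.7 + 103.7 + 30.1 + 3.3 + 0.3 = 911.5
  TFR = 5 × 911.5 / 1000 = 4.5575
Difference = 3.6425 − 4.5575 = -0.915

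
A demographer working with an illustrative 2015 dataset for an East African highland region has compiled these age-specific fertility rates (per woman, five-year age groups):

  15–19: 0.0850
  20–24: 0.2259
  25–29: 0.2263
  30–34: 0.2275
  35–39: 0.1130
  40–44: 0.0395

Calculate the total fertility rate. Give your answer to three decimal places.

Sum of ASFRs = 0.0850 + 0.2259 + 0.2263 + 0.2275 + 0.1130 + 0.0395 = 0.9172
TFR = 5 × 0.9172 = 4.586

4.586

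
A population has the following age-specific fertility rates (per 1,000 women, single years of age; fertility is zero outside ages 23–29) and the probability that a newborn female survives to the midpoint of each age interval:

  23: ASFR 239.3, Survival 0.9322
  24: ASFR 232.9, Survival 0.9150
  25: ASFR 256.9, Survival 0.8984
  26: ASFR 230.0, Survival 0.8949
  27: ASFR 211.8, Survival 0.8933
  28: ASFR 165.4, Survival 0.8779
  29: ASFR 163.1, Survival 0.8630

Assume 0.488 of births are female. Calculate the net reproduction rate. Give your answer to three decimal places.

Proportion female at birth = 0.488.
Each age group contributes 1 × ASFR × survival:
  23: 1 × 239.3/1000 × 0.9322 = 0.22308
  24: 1 × 232.9/1000 × 0.9150 = 0.21310
  25: 1 × 256.9/1000 × 0.8984 = 0.23080
  26: 1 × 230.0/1000 × 0.8949 = 0.20583
  27: 1 × 211.8/1000 × 0.8933 = 0.18920
  28: 1 × 165.4/1000 × 0.8779 = 0.14520
  29: 1 × 163.1/1000 × 0.8630 = 0.14076
Sum = 1.34797
NRR = 0.488 × 1.34797 = 0.65781
With NRR below 1 the population is below replacement fertility.

0.658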